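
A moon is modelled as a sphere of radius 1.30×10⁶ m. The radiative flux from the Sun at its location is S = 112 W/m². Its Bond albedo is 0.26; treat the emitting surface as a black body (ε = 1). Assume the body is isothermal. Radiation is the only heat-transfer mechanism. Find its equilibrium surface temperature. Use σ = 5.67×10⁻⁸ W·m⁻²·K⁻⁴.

T ≈ 138 K

At equilibrium, absorbed power = emitted power.
Absorbing cross-section = πr² = 5.309×10¹² m²; emitting surface = 4πr² = 2.124×10¹³ m² (ratio 4).
(1−a)S·A_cross = εσ·A_surf·T⁴  ⇒  T⁴ = (1−a)S/(4σ).
T⁴ = 0.740·112/(4·5.67×10⁻⁸) = 3.654×10⁸ K⁴.
T = (3.654×10⁸)^(1/4).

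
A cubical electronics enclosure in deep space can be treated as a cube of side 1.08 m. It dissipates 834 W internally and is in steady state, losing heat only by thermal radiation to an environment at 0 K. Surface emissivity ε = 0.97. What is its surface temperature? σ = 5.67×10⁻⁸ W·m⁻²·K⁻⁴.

Steady state: internal power = radiated power, P = εσA T⁴.
Radiating area A = 6L² = 6.998 m².
T⁴ = P/(εσA) = 834/(0.97·5.67×10⁻⁸·6.998) = 2.167×10⁹ K⁴.
T = (2.167×10⁹)^(1/4).

T ≈ 216 K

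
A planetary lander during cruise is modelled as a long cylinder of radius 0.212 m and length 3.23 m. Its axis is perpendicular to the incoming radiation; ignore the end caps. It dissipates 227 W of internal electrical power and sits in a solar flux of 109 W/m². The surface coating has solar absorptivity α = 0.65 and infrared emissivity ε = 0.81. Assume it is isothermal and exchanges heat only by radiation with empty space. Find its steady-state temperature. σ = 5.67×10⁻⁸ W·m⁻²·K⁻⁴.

T ≈ 201 K

At steady state, absorbed solar power + internal power = radiated power.
Absorbed: α·S·A_cross = 0.65·109·1.370 = 97.03 W (cross-section 2rL).
Total input = 97.03 + 227 = 324.0 W.
Radiated: εσ·A_surf·T⁴ with A_surf = 2πrL = 4.302 m².
T⁴ = 324.0/(0.81·5.67×10⁻⁸·4.302) = 1.640×10⁹ K⁴.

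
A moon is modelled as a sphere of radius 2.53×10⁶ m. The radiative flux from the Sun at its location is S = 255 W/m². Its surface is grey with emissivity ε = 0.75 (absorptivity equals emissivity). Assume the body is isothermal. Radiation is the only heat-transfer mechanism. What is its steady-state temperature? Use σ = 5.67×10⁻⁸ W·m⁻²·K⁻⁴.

T ≈ 183 K

At equilibrium, absorbed power = emitted power.
Absorbing cross-section = πr² = 2.011×10¹³ m²; emitting surface = 4πr² = 8.044×10¹³ m² (ratio 4).
εS·A_cross = εσ·A_surf·T⁴  ⇒  T⁴ = S/(4σ)   (ε cancels).
T⁴ = 255/(4·5.67×10⁻⁸) = 1.124×10⁹ K⁴.
T = (1.124×10⁹)^(1/4).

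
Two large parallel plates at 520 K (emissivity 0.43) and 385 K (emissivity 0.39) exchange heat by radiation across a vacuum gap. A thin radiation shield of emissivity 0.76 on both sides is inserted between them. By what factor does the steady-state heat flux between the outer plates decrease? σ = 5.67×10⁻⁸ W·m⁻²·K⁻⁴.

factor ≈ 1.42

Without shield: q₀ = σΔ(T⁴)/(1/ε₁+1/ε₂−1) with denominator 3.890.
With shield the two gaps are in series; the resistances add: (1/ε₁+1/ε_s−1)+(1/ε_s+1/ε₂−1) = 2.641+2.880 = 5.521.
Heat-flux ratio q₀/q = 5.521/3.890.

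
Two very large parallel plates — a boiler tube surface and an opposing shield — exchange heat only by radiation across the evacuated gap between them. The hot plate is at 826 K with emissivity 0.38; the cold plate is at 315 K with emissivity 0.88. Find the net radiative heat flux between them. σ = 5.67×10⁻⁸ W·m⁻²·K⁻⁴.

q ≈ 9330 W/m²

For two infinite grey parallel plates, q = σ(T₁⁴ − T₂⁴)/(1/ε₁ + 1/ε₂ − 1).
T₁⁴ − T₂⁴ = 4.655×10¹¹ − 9.846×10⁹ = 4.557×10¹¹ K⁴.
1/ε₁ + 1/ε₂ − 1 = 2.632 + 1.136 − 1 = 2.768.
q = 5.67×10⁻⁸ × 4.557×10¹¹ / 2.768.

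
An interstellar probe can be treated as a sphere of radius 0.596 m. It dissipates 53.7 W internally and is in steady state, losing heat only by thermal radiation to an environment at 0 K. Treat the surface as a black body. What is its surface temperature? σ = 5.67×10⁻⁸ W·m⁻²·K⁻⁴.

T ≈ 121 K

Steady state: internal power = radiated power, P = εσA T⁴.
Radiating area A = 4πr² = 4.464 m².
T⁴ = P/(εσA) = 53.7/(1.0·5.67×10⁻⁸·4.464) = 2.122×10⁸ K⁴.
T = (2.122×10⁸)^(1/4).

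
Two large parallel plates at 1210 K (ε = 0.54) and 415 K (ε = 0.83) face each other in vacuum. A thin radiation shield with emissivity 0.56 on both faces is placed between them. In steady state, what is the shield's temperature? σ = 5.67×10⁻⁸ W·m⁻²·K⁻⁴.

T_s ≈ 984 K

In steady state the net flux on the hot side equals that on the cold side.
σ(T₁⁴−T_s⁴)/D₁ = σ(T_s⁴−T₂⁴)/D₂, with D₁ = 1/ε₁+1/ε_s−1 = 2.638, D₂ = 1/ε_s+1/ε₂−1 = 1.991.
Solve for T_s⁴: T_s⁴ = (D₂·T₁⁴ + D₁·T₂⁴)/(D₁+D₂) = 9.389×10¹¹ K⁴.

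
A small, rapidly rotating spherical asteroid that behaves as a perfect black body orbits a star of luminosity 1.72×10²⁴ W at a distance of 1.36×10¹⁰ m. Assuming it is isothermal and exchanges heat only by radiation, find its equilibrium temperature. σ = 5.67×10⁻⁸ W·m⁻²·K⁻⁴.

First find the stellar flux at distance d: S = L/(4πd²) = 1.72×10²⁴/(4π·(1.36×10¹⁰)²) = 740.0 W/m².
For an isothermal sphere, absorbed (1−a)S·πr² = emitted σ·4πr²·T⁴, so T⁴ = (1−a)S/(4σ).
T⁴ = 1.00·740.0/(4·5.67×10⁻⁸) = 3.263×10⁹ K⁴.

T ≈ 239 K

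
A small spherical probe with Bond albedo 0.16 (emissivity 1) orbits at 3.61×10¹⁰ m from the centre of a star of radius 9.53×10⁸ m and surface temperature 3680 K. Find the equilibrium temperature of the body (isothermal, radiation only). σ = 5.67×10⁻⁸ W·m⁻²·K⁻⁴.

T ≈ 405 K

The star's surface emits σT_*⁴; at distance d the flux is S = σT_*⁴(R_*/d)².
S = 5.67×10⁻⁸·(3680)⁴·(9.53×10⁸/3.61×10¹⁰)² = 7247 W/m².
For an isothermal sphere T⁴ = (1−a)S/(4σ) = 2.684×10¹⁰ K⁴.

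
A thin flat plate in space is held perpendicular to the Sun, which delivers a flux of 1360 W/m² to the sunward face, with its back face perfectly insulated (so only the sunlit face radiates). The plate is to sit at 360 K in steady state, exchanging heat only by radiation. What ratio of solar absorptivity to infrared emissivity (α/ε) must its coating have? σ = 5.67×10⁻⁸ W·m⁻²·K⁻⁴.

α/ε ≈ 0.700

Balance: αS·A = εσ·1A·T⁴ ⇒ α/ε = σT⁴/S.
α/ε = 5.67×10⁻⁸·(360)⁴/1360 = 5.67×10⁻⁸·1.680×10¹⁰/1360.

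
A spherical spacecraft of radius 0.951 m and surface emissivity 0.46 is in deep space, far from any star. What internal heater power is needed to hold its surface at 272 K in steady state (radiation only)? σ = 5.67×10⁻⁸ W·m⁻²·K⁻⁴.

P ≈ 1620 W

P = εσ·4πr²·T⁴.
4πr² = 11.37 m²; T⁴ = 5.474×10⁹ K⁴.
P = 0.46·5.67×10⁻⁸·11.37·5.474×10⁹.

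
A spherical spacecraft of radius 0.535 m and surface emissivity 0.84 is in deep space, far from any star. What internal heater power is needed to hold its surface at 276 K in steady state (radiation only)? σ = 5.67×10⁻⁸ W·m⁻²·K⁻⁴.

P ≈ 994 W

P = εσ·4πr²·T⁴.
4πr² = 3.597 m²; T⁴ = 5.803×10⁹ K⁴.
P = 0.84·5.67×10⁻⁸·3.597·5.803×10⁹.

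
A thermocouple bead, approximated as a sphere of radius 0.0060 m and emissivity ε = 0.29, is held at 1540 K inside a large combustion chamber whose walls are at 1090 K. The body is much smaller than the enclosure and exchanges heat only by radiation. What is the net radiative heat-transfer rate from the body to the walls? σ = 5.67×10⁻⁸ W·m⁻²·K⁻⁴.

P_net ≈ 31.3 W

For a small grey body in a large enclosure: P_net = εσA(T_body⁴ − T_wall⁴).
A = 4πr² = 4.524×10⁻⁴ m²; T_body⁴ − T_wall⁴ = 5.624×10¹² − 1.412×10¹² = 4.213×10¹² K⁴.
|P_net| = 0.29·5.67×10⁻⁸·4.524×10⁻⁴·4.213×10¹².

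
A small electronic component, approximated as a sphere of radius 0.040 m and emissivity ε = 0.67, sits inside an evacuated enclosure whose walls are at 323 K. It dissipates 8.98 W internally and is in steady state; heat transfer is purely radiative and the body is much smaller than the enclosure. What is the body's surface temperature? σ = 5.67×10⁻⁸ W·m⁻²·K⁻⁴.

For a small grey body in a large enclosure, net radiated power = εσA(T⁴ − T_w⁴).
Steady state: P = εσA(T⁴ − T_w⁴) with A = 4πr² = 0.02011 m².
T⁴ = P/(εσA) + T_w⁴ = 8.98/(0.67·5.67×10⁻⁸·0.02011) + (323)⁴
    = 1.176×10¹⁰ + 1.088×10¹⁰ = 2.264×10¹⁰ K⁴.

T ≈ 388 K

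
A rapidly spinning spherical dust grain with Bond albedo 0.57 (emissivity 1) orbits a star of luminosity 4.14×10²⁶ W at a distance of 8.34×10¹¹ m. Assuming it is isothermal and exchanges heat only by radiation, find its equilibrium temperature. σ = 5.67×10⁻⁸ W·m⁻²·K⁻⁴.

First find the stellar flux at distance d: S = L/(4πd²) = 4.14×10²⁶/(4π·(8.34×10¹¹)²) = 47.37 W/m².
For an isothermal sphere, absorbed (1−a)S·πr² = emitted σ·4πr²·T⁴, so T⁴ = (1−a)S/(4σ).
T⁴ = 0.430·47.37/(4·5.67×10⁻⁸) = 8.980×10⁷ K⁴.

T ≈ 97.3 K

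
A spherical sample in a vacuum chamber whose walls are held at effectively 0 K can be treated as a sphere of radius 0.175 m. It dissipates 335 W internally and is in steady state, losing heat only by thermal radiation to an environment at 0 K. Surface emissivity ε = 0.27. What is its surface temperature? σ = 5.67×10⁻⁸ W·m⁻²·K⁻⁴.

T ≈ 488 K

Steady state: internal power = radiated power, P = εσA T⁴.
Radiating area A = 4πr² = 0.3848 m².
T⁴ = P/(εσA) = 335/(0.27·5.67×10⁻⁸·0.3848) = 5.686×10¹⁰ K⁴.
T = (5.686×10¹⁰)^(1/4).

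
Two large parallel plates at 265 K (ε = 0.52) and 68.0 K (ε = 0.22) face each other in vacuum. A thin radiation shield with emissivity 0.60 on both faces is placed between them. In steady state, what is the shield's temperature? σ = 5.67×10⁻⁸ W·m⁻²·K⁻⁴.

In steady state the net flux on the hot side equals that on the cold side.
σ(T₁⁴−T_s⁴)/D₁ = σ(T_s⁴−T₂⁴)/D₂, with D₁ = 1/ε₁+1/ε_s−1 = 2.590, D₂ = 1/ε_s+1/ε₂−1 = 5.212.
Solve for T_s⁴: T_s⁴ = (D₂·T₁⁴ + D₁·T₂⁴)/(D₁+D₂) = 3.302×10⁹ K⁴.

T_s ≈ 240 K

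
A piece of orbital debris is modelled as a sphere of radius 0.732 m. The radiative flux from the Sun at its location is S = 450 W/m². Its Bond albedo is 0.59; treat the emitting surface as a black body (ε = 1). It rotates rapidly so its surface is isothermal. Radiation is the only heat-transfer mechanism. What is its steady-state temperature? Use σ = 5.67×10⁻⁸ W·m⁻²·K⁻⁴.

At equilibrium, absorbed power = emitted power.
Absorbing cross-section = πr² = 1.683 m²; emitting surface = 4πr² = 6.733 m² (ratio 4).
(1−a)S·A_cross = εσ·A_surf·T⁴  ⇒  T⁴ = (1−a)S/(4σ).
T⁴ = 0.410·450/(4·5.67×10⁻⁸) = 8.135×10⁸ K⁴.
T = (8.135×10⁸)^(1/4).

T ≈ 169 K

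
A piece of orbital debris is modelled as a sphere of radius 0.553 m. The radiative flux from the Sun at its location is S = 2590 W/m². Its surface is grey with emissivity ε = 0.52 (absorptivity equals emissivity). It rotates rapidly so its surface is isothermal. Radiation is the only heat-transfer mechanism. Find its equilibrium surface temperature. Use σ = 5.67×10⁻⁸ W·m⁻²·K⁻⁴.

At equilibrium, absorbed power = emitted power.
Absorbing cross-section = πr² = 0.9607 m²; emitting surface = 4πr² = 3.843 m² (ratio 4).
εS·A_cross = εσ·A_surf·T⁴  ⇒  T⁴ = S/(4σ)   (ε cancels).
T⁴ = 2590/(4·5.67×10⁻⁸) = 1.142×10¹⁰ K⁴.
T = (1.142×10¹⁰)^(1/4).

T ≈ 327 K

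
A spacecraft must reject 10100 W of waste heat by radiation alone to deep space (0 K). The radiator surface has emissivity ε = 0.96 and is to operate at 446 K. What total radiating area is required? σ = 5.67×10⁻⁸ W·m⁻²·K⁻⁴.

A ≈ 4.69 m²

P = εσA T⁴ ⇒ A = P/(εσT⁴).
T⁴ = 3.957×10¹⁰ K⁴.
A = 10100/(0.96 × 5.67×10⁻⁸ × 3.957×10¹⁰).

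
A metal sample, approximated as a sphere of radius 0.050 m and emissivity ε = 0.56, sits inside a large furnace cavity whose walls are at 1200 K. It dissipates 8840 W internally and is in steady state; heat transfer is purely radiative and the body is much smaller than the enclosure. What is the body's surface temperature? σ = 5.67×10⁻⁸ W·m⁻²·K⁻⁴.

T ≈ 1820 K

For a small grey body in a large enclosure, net radiated power = εσA(T⁴ − T_w⁴).
Steady state: P = εσA(T⁴ − T_w⁴) with A = 4πr² = 0.03142 m².
T⁴ = P/(εσA) + T_w⁴ = 8840/(0.56·5.67×10⁻⁸·0.03142) + (1200)⁴
    = 8.862×10¹² + 2.074×10¹² = 1.094×10¹³ K⁴.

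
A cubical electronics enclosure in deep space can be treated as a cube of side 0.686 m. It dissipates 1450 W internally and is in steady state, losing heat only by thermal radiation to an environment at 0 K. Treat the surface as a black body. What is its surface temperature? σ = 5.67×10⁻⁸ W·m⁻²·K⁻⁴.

Steady state: internal power = radiated power, P = εσA T⁴.
Radiating area A = 6L² = 2.824 m².
T⁴ = P/(εσA) = 1450/(1.0·5.67×10⁻⁸·2.824) = 9.057×10⁹ K⁴.
T = (9.057×10⁹)^(1/4).

T ≈ 308 K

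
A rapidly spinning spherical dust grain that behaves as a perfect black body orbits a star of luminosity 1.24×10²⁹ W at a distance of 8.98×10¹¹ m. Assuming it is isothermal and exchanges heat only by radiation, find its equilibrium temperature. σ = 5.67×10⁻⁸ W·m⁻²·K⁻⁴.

T ≈ 482 K

First find the stellar flux at distance d: S = L/(4πd²) = 1.24×10²⁹/(4π·(8.98×10¹¹)²) = 12240 W/m².
For an isothermal sphere, absorbed (1−a)S·πr² = emitted σ·4πr²·T⁴, so T⁴ = (1−a)S/(4σ).
T⁴ = 1.00·12240/(4·5.67×10⁻⁸) = 5.395×10¹⁰ K⁴.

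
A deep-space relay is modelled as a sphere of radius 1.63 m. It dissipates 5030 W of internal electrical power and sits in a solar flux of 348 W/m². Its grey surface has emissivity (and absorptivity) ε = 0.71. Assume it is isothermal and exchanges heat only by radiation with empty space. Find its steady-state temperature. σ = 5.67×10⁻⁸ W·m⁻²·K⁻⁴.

T ≈ 270 K

At steady state, absorbed solar power + internal power = radiated power.
Absorbed: α·S·A_cross = 0.71·348·8.347 = 2062 W (cross-section πr²).
Total input = 2062 + 5030 = 7092 W.
Radiated: εσ·A_surf·T⁴ with A_surf = 4πr² = 33.39 m².
T⁴ = 7092/(0.71·5.67×10⁻⁸·33.39) = 5.277×10⁹ K⁴.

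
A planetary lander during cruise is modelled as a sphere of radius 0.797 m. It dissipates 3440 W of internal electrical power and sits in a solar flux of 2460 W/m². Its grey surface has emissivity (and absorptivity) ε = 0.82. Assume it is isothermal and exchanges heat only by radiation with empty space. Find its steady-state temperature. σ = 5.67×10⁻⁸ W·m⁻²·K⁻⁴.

T ≈ 377 K

At steady state, absorbed solar power + internal power = radiated power.
Absorbed: α·S·A_cross = 0.82·2460·1.996 = 4025 W (cross-section πr²).
Total input = 4025 + 3440 = 7465 W.
Radiated: εσ·A_surf·T⁴ with A_surf = 4πr² = 7.982 m².
T⁴ = 7465/(0.82·5.67×10⁻⁸·7.982) = 2.012×10¹⁰ K⁴.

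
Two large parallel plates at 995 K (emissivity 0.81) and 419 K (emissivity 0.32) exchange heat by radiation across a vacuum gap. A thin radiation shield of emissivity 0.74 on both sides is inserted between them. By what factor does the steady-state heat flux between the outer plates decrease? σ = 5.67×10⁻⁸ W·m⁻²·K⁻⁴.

Without shield: q₀ = σΔ(T⁴)/(1/ε₁+1/ε₂−1) with denominator 3.360.
With shield the two gaps are in series; the resistances add: (1/ε₁+1/ε_s−1)+(1/ε_s+1/ε₂−1) = 1.586+3.476 = 5.062.
Heat-flux ratio q₀/q = 5.062/3.360.

factor ≈ 1.51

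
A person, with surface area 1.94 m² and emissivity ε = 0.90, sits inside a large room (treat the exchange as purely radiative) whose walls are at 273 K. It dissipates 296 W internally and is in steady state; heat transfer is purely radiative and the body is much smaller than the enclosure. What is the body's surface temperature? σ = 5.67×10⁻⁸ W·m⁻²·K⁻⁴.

For a small grey body in a large enclosure, net radiated power = εσA(T⁴ − T_w⁴).
Steady state: P = εσA(T⁴ − T_w⁴) with A = 1.94 m².
T⁴ = P/(εσA) + T_w⁴ = 296/(0.90·5.67×10⁻⁸·1.940) + (273)⁴
    = 2.990×10⁹ + 5.555×10⁹ = 8.545×10⁹ K⁴.

T ≈ 304 K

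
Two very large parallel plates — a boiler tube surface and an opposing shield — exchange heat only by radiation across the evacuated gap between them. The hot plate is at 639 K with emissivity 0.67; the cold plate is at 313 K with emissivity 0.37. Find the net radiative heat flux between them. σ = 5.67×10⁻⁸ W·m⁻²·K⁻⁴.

q ≈ 2790 W/m²

For two infinite grey parallel plates, q = σ(T₁⁴ − T₂⁴)/(1/ε₁ + 1/ε₂ − 1).
T₁⁴ − T₂⁴ = 1.667×10¹¹ − 9.598×10⁹ = 1.571×10¹¹ K⁴.
1/ε₁ + 1/ε₂ − 1 = 1.493 + 2.703 − 1 = 3.195.
q = 5.67×10⁻⁸ × 1.571×10¹¹ / 3.195.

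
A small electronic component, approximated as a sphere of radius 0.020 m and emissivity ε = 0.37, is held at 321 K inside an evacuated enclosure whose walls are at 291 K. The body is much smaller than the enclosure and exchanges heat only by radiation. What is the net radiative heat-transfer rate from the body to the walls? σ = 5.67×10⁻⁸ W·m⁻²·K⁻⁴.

For a small grey body in a large enclosure: P_net = εσA(T_body⁴ − T_wall⁴).
A = 4πr² = 0.005027 m²; T_body⁴ − T_wall⁴ = 1.062×10¹⁰ − 7.171×10⁹ = 3.447×10⁹ K⁴.
|P_net| = 0.37·5.67×10⁻⁸·0.005027·3.447×10⁹.

P_net ≈ 0.363 W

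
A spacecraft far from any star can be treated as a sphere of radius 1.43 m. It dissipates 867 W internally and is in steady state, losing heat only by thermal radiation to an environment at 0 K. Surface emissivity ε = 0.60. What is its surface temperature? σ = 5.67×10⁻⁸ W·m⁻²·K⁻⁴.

Steady state: internal power = radiated power, P = εσA T⁴.
Radiating area A = 4πr² = 25.70 m².
T⁴ = P/(εσA) = 867/(0.60·5.67×10⁻⁸·25.70) = 9.918×10⁸ K⁴.
T = (9.918×10⁸)^(1/4).

T ≈ 177 K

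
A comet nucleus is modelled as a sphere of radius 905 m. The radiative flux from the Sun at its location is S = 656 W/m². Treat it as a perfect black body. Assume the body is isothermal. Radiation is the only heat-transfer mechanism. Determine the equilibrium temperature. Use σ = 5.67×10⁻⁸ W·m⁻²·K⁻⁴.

At equilibrium, absorbed power = emitted power.
Absorbing cross-section = πr² = 2.573×10⁶ m²; emitting surface = 4πr² = 1.029×10⁷ m² (ratio 4).
S·A_cross = εσ·A_surf·T⁴  ⇒  T⁴ = S/(4σ).
T⁴ = 1.00·656/(4·5.67×10⁻⁸) = 2.892×10⁹ K⁴.
T = (2.892×10⁹)^(1/4).

T ≈ 232 K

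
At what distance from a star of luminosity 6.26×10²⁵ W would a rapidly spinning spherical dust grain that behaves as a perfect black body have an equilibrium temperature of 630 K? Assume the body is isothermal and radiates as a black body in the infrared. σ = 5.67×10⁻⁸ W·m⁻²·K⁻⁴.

d ≈ 1.18×10¹⁰ m

For an isothermal black-emitting sphere, (1−a)S·πr² = σ·4πr²·T⁴ ⇒ S = 4σT⁴/(1−a).
S = 4·5.67×10⁻⁸·(630)⁴/1.00 = 35730 W/m².
Flux falls as S = L/(4πd²), so d = √(L/(4πS)) = √(6.26×10²⁵/(4π·35730)).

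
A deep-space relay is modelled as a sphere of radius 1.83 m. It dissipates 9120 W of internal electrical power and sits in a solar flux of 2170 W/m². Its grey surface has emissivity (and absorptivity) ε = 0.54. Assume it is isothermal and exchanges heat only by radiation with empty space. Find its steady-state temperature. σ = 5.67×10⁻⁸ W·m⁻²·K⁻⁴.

T ≈ 359 K

At steady state, absorbed solar power + internal power = radiated power.
Absorbed: α·S·A_cross = 0.54·2170·10.52 = 12330 W (cross-section πr²).
Total input = 12330 + 9120 = 21450 W.
Radiated: εσ·A_surf·T⁴ with A_surf = 4πr² = 42.08 m².
T⁴ = 21450/(0.54·5.67×10⁻⁸·42.08) = 1.665×10¹⁰ K⁴.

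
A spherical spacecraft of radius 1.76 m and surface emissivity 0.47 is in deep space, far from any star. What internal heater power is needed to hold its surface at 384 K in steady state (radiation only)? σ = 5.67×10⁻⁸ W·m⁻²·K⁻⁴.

P ≈ 22600 W

P = εσ·4πr²·T⁴.
4πr² = 38.93 m²; T⁴ = 2.174×10¹⁰ K⁴.
P = 0.47·5.67×10⁻⁸·38.93·2.174×10¹⁰.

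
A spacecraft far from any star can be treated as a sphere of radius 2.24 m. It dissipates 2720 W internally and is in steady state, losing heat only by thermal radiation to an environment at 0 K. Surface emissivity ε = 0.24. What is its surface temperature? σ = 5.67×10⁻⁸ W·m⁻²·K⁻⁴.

T ≈ 237 K

Steady state: internal power = radiated power, P = εσA T⁴.
Radiating area A = 4πr² = 63.05 m².
T⁴ = P/(εσA) = 2720/(0.24·5.67×10⁻⁸·63.05) = 3.170×10⁹ K⁴.
T = (3.170×10⁹)^(1/4).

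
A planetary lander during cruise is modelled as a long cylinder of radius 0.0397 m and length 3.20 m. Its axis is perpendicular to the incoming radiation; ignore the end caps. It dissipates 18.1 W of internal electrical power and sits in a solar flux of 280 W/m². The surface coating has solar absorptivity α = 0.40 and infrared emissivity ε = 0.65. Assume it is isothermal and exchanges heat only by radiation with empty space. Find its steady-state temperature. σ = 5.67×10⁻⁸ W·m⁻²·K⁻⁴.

T ≈ 199 K

At steady state, absorbed solar power + internal power = radiated power.
Absorbed: α·S·A_cross = 0.40·280·0.2541 = 28.46 W (cross-section 2rL).
Total input = 28.46 + 18.1 = 46.56 W.
Radiated: εσ·A_surf·T⁴ with A_surf = 2πrL = 0.7982 m².
T⁴ = 46.56/(0.65·5.67×10⁻⁸·0.7982) = 1.583×10⁹ K⁴.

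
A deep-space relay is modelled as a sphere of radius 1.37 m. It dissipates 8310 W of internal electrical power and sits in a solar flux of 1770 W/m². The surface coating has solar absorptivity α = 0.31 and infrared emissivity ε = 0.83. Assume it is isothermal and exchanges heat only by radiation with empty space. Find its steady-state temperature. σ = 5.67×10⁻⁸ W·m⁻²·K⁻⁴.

At steady state, absorbed solar power + internal power = radiated power.
Absorbed: α·S·A_cross = 0.31·1770·5.896 = 3235 W (cross-section πr²).
Total input = 3235 + 8310 = 11550 W.
Radiated: εσ·A_surf·T⁴ with A_surf = 4πr² = 23.59 m².
T⁴ = 11550/(0.83·5.67×10⁻⁸·23.59) = 1.040×10¹⁰ K⁴.

T ≈ 319 K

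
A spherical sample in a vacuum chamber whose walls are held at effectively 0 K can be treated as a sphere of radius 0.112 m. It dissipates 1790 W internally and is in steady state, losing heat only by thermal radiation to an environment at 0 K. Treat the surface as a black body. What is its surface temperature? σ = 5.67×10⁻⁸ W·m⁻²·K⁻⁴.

Steady state: internal power = radiated power, P = εσA T⁴.
Radiating area A = 4πr² = 0.1576 m².
T⁴ = P/(εσA) = 1790/(1.0·5.67×10⁻⁸·0.1576) = 2.003×10¹¹ K⁴.
T = (2.003×10¹¹)^(1/4).

T ≈ 669 K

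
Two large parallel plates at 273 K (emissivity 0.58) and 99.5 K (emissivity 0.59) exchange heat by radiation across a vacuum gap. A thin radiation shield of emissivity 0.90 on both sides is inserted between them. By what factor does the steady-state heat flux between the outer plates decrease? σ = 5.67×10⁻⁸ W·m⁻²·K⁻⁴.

Without shield: q₀ = σΔ(T⁴)/(1/ε₁+1/ε₂−1) with denominator 2.419.
With shield the two gaps are in series; the resistances add: (1/ε₁+1/ε_s−1)+(1/ε_s+1/ε₂−1) = 1.835+1.806 = 3.641.
Heat-flux ratio q₀/q = 3.641/2.419.

factor ≈ 1.51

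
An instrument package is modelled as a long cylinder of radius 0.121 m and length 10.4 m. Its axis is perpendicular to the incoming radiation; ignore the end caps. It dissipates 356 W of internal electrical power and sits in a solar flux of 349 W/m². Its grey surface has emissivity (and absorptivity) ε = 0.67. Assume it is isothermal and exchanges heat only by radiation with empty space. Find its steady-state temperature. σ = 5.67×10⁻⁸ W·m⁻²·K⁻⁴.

T ≈ 237 K

At steady state, absorbed solar power + internal power = radiated power.
Absorbed: α·S·A_cross = 0.67·349·2.517 = 588.5 W (cross-section 2rL).
Total input = 588.5 + 356 = 944.5 W.
Radiated: εσ·A_surf·T⁴ with A_surf = 2πrL = 7.907 m².
T⁴ = 944.5/(0.67·5.67×10⁻⁸·7.907) = 3.144×10⁹ K⁴.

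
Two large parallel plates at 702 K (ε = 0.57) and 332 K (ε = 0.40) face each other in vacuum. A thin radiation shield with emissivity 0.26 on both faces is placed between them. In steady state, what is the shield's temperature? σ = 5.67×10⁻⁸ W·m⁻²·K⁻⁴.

In steady state the net flux on the hot side equals that on the cold side.
σ(T₁⁴−T_s⁴)/D₁ = σ(T_s⁴−T₂⁴)/D₂, with D₁ = 1/ε₁+1/ε_s−1 = 4.601, D₂ = 1/ε_s+1/ε₂−1 = 5.346.
Solve for T_s⁴: T_s⁴ = (D₂·T₁⁴ + D₁·T₂⁴)/(D₁+D₂) = 1.361×10¹¹ K⁴.

T_s ≈ 607 K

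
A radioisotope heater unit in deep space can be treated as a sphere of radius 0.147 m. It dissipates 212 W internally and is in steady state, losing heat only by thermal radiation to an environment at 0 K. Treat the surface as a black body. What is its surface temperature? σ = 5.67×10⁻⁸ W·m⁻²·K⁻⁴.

Steady state: internal power = radiated power, P = εσA T⁴.
Radiating area A = 4πr² = 0.2715 m².
T⁴ = P/(εσA) = 212/(1.0·5.67×10⁻⁸·0.2715) = 1.377×10¹⁰ K⁴.
T = (1.377×10¹⁰)^(1/4).

T ≈ 343 K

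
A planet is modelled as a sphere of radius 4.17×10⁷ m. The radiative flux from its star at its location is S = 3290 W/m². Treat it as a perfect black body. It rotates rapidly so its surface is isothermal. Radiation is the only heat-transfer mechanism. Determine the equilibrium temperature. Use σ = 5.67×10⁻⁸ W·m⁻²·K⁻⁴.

T ≈ 347 K

At equilibrium, absorbed power = emitted power.
Absorbing cross-section = πr² = 5.463×10¹⁵ m²; emitting surface = 4πr² = 2.185×10¹⁶ m² (ratio 4).
S·A_cross = εσ·A_surf·T⁴  ⇒  T⁴ = S/(4σ).
T⁴ = 1.00·3290/(4·5.67×10⁻⁸) = 1.451×10¹⁰ K⁴.
T = (1.451×10¹⁰)^(1/4).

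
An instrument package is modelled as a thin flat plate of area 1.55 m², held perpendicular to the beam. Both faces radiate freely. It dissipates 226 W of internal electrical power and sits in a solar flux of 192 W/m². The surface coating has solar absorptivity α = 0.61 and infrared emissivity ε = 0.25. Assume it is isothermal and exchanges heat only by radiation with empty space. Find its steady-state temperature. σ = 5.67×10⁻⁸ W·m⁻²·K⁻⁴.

At steady state, absorbed solar power + internal power = radiated power.
Absorbed: α·S·A_cross = 0.61·192·1.550 = 181.5 W (cross-section A).
Total input = 181.5 + 226 = 407.5 W.
Radiated: εσ·A_surf·T⁴ with A_surf = 2A = 3.100 m².
T⁴ = 407.5/(0.25·5.67×10⁻⁸·3.100) = 9.274×10⁹ K⁴.

T ≈ 310 K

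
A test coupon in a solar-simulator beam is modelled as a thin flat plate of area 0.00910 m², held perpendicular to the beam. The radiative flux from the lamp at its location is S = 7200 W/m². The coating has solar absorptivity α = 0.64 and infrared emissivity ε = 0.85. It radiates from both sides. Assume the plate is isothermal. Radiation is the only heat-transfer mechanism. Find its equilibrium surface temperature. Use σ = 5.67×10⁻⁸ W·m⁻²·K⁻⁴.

At equilibrium, absorbed power = emitted power.
Absorbing cross-section = A = 0.009100 m²; emitting surface = 2A = 0.01820 m² (ratio 2).
αS·A_cross = εσ·A_surf·T⁴  ⇒  T⁴ = αS/(ε·2σ).
T⁴ = 0.640·7200/(0.85·2·5.67×10⁻⁸) = 4.781×10¹⁰ K⁴.
T = (4.781×10¹⁰)^(1/4).

T ≈ 468 K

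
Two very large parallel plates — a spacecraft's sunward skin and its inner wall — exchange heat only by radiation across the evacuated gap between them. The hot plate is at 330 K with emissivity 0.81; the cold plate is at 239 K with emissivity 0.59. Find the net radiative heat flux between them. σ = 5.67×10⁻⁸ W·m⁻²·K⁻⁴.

q ≈ 253 W/m²

For two infinite grey parallel plates, q = σ(T₁⁴ − T₂⁴)/(1/ε₁ + 1/ε₂ − 1).
T₁⁴ − T₂⁴ = 1.186×10¹⁰ − 3.263×10⁹ = 8.596×10⁹ K⁴.
1/ε₁ + 1/ε₂ − 1 = 1.235 + 1.695 − 1 = 1.929.
q = 5.67×10⁻⁸ × 8.596×10⁹ / 1.929.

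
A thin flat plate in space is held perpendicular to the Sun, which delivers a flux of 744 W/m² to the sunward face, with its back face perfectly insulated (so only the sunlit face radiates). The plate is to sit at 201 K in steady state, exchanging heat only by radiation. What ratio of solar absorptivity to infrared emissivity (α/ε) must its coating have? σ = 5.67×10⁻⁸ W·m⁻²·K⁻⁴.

Balance: αS·A = εσ·1A·T⁴ ⇒ α/ε = σT⁴/S.
α/ε = 5.67×10⁻⁸·(201)⁴/744 = 5.67×10⁻⁸·1.632×10⁹/744.

α/ε ≈ 0.124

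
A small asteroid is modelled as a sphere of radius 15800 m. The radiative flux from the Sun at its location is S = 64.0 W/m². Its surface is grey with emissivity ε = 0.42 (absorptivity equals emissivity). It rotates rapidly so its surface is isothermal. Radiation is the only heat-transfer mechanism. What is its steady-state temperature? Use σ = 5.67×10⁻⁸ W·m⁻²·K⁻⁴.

T ≈ 130 K

At equilibrium, absorbed power = emitted power.
Absorbing cross-section = πr² = 7.843×10⁸ m²; emitting surface = 4πr² = 3.137×10⁹ m² (ratio 4).
εS·A_cross = εσ·A_surf·T⁴  ⇒  T⁴ = S/(4σ)   (ε cancels).
T⁴ = 64.0/(4·5.67×10⁻⁸) = 2.822×10⁸ K⁴.
T = (2.822×10⁸)^(1/4).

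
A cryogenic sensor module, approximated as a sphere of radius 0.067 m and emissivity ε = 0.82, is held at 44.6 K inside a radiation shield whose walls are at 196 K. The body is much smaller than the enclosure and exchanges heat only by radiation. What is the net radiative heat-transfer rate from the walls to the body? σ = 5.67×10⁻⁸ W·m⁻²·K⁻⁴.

For a small grey body in a large enclosure: P_net = εσA(T_body⁴ − T_wall⁴).
A = 4πr² = 0.05641 m²; T_body⁴ − T_wall⁴ = 3.957×10⁶ − 1.476×10⁹ = -1.472×10⁹ K⁴.
|P_net| = 0.82·5.67×10⁻⁸·0.05641·1.472×10⁹.

P_net ≈ 3.86 W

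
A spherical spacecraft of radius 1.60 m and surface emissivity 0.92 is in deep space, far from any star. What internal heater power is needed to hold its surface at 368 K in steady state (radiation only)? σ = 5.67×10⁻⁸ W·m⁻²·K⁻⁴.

P = εσ·4πr²·T⁴.
4πr² = 32.17 m²; T⁴ = 1.834×10¹⁰ K⁴.
P = 0.92·5.67×10⁻⁸·32.17·1.834×10¹⁰.

P ≈ 30800 W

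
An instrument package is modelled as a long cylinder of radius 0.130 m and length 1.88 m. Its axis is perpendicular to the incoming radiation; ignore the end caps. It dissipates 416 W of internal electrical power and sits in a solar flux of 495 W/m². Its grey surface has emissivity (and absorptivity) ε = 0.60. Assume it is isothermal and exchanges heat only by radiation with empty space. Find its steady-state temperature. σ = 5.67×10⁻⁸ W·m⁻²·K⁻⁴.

At steady state, absorbed solar power + internal power = radiated power.
Absorbed: α·S·A_cross = 0.60·495·0.4888 = 145.2 W (cross-section 2rL).
Total input = 145.2 + 416 = 561.2 W.
Radiated: εσ·A_surf·T⁴ with A_surf = 2πrL = 1.536 m².
T⁴ = 561.2/(0.60·5.67×10⁻⁸·1.536) = 1.074×10¹⁰ K⁴.

T ≈ 322 K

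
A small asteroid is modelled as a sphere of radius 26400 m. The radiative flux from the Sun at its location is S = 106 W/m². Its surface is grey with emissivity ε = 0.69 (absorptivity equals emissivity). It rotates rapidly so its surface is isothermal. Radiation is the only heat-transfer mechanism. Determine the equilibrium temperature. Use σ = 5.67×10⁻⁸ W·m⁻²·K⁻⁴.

At equilibrium, absorbed power = emitted power.
Absorbing cross-section = πr² = 2.190×10⁹ m²; emitting surface = 4πr² = 8.758×10⁹ m² (ratio 4).
εS·A_cross = εσ·A_surf·T⁴  ⇒  T⁴ = S/(4σ)   (ε cancels).
T⁴ = 106/(4·5.67×10⁻⁸) = 4.674×10⁸ K⁴.
T = (4.674×10⁸)^(1/4).

T ≈ 147 K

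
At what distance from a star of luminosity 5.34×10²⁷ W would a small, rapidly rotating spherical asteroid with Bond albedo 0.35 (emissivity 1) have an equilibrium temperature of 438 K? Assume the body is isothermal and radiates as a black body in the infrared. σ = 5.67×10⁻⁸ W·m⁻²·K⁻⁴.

For an isothermal black-emitting sphere, (1−a)S·πr² = σ·4πr²·T⁴ ⇒ S = 4σT⁴/(1−a).
S = 4·5.67×10⁻⁸·(438)⁴/0.650 = 12840 W/m².
Flux falls as S = L/(4πd²), so d = √(L/(4πS)) = √(5.34×10²⁷/(4π·12840)).

d ≈ 1.82×10¹¹ m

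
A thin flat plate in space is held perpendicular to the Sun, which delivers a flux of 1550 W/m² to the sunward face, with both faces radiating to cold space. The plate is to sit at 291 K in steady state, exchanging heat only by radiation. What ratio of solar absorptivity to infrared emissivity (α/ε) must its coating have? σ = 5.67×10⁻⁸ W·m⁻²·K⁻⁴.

α/ε ≈ 0.525

Balance: αS·A = εσ·2A·T⁴ ⇒ α/ε = 2σT⁴/S.
α/ε = 2·5.67×10⁻⁸·(291)⁴/1550 = 2·5.67×10⁻⁸·7.171×10⁹/1550.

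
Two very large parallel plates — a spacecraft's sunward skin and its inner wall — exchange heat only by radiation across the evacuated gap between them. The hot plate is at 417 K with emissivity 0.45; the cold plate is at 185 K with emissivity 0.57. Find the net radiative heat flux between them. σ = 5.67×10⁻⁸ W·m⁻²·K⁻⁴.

For two infinite grey parallel plates, q = σ(T₁⁴ − T₂⁴)/(1/ε₁ + 1/ε₂ − 1).
T₁⁴ − T₂⁴ = 3.024×10¹⁰ − 1.171×10⁹ = 2.907×10¹⁰ K⁴.
1/ε₁ + 1/ε₂ − 1 = 2.222 + 1.754 − 1 = 2.977.
q = 5.67×10⁻⁸ × 2.907×10¹⁰ / 2.977.

q ≈ 554 W/m²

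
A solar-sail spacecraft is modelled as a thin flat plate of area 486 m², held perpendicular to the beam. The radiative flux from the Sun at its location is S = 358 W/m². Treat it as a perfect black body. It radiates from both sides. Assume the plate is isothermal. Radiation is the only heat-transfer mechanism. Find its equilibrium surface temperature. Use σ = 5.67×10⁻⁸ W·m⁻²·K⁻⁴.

At equilibrium, absorbed power = emitted power.
Absorbing cross-section = A = 486.0 m²; emitting surface = 2A = 972.0 m² (ratio 2).
S·A_cross = εσ·A_surf·T⁴  ⇒  T⁴ = S/(2σ).
T⁴ = 1.00·358/(2·5.67×10⁻⁸) = 3.157×10⁹ K⁴.
T = (3.157×10⁹)^(1/4).

T ≈ 237 K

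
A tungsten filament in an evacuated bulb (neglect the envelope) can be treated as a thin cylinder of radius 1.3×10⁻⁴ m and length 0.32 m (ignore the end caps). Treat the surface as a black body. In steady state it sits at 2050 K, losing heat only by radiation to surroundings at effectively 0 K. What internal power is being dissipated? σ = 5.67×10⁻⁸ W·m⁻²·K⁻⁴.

P ≈ 262 W

Steady state: P = εσA T⁴.
A = 2πrL = 2.614×10⁻⁴ m²; T⁴ = (2050)⁴ = 1.766×10¹³ K⁴.
P = 1.0 × 5.67×10⁻⁸ × 2.614×10⁻⁴ × 1.766×10¹³.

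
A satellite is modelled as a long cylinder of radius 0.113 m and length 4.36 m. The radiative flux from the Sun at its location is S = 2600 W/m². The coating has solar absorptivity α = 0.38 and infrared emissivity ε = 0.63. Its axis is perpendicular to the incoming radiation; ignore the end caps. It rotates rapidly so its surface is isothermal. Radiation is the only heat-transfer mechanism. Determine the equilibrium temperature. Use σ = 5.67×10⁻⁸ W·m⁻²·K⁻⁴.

T ≈ 306 K

At equilibrium, absorbed power = emitted power.
Absorbing cross-section = 2rL = 0.9854 m²; emitting surface = 2πrL = 3.096 m² (ratio π).
αS·A_cross = εσ·A_surf·T⁴  ⇒  T⁴ = αS/(ε·πσ).
T⁴ = 0.380·2600/(0.63·π·5.67×10⁻⁸) = 8.804×10⁹ K⁴.
T = (8.804×10⁹)^(1/4).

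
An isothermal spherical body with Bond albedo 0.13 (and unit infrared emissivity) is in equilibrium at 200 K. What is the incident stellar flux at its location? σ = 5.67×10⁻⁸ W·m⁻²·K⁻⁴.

S ≈ 417 W/m²

(1−a)S·πr² = σ·4πr²·T⁴ ⇒ S = 4σT⁴/(1−a).
S = 4·5.67×10⁻⁸·1.600×10⁹/0.870.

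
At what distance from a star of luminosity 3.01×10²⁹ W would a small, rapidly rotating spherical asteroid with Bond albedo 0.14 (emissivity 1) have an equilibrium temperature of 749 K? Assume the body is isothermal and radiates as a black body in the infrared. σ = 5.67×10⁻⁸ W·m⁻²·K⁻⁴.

For an isothermal black-emitting sphere, (1−a)S·πr² = σ·4πr²·T⁴ ⇒ S = 4σT⁴/(1−a).
S = 4·5.67×10⁻⁸·(749)⁴/0.860 = 83000 W/m².
Flux falls as S = L/(4πd²), so d = √(L/(4πS)) = √(3.01×10²⁹/(4π·83000)).

d ≈ 5.37×10¹¹ m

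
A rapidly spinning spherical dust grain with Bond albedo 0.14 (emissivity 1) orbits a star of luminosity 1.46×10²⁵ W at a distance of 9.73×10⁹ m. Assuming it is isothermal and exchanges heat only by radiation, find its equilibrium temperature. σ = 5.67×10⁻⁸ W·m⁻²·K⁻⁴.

T ≈ 464 K

First find the stellar flux at distance d: S = L/(4πd²) = 1.46×10²⁵/(4π·(9.73×10⁹)²) = 12270 W/m².
For an isothermal sphere, absorbed (1−a)S·πr² = emitted σ·4πr²·T⁴, so T⁴ = (1−a)S/(4σ).
T⁴ = 0.860·12270/(4·5.67×10⁻⁸) = 4.653×10¹⁰ K⁴.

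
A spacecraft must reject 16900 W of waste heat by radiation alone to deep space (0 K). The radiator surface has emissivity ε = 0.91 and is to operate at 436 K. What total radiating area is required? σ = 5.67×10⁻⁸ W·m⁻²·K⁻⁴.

A ≈ 9.06 m²

P = εσA T⁴ ⇒ A = P/(εσT⁴).
T⁴ = 3.614×10¹⁰ K⁴.
A = 16900/(0.91 × 5.67×10⁻⁸ × 3.614×10¹⁰).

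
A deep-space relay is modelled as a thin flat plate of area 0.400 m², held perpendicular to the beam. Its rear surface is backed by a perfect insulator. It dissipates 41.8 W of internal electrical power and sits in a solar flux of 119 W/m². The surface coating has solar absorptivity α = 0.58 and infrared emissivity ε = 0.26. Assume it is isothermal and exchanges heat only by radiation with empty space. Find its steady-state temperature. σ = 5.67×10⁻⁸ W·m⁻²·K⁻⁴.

At steady state, absorbed solar power + internal power = radiated power.
Absorbed: α·S·A_cross = 0.58·119·0.4000 = 27.61 W (cross-section A).
Total input = 27.61 + 41.8 = 69.41 W.
Radiated: εσ·A_surf·T⁴ with A_surf = A = 0.4000 m².
T⁴ = 69.41/(0.26·5.67×10⁻⁸·0.4000) = 1.177×10¹⁰ K⁴.

T ≈ 329 K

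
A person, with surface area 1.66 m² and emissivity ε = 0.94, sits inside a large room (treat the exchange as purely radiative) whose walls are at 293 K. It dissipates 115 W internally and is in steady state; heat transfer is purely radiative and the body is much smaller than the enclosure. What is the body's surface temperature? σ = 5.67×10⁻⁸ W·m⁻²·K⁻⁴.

T ≈ 305 K

For a small grey body in a large enclosure, net radiated power = εσA(T⁴ − T_w⁴).
Steady state: P = εσA(T⁴ − T_w⁴) with A = 1.66 m².
T⁴ = P/(εσA) + T_w⁴ = 115/(0.94·5.67×10⁻⁸·1.660) + (293)⁴
    = 1.300×10⁹ + 7.370×10⁹ = 8.670×10⁹ K⁴.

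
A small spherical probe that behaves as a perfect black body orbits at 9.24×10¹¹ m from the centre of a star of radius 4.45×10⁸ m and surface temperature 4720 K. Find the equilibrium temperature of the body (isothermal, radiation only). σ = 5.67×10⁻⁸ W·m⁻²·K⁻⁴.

T ≈ 73.2 K

The star's surface emits σT_*⁴; at distance d the flux is S = σT_*⁴(R_*/d)².
S = 5.67×10⁻⁸·(4720)⁴·(4.45×10⁸/9.24×10¹¹)² = 6.527 W/m².
For an isothermal sphere T⁴ = (1−a)S/(4σ) = 2.878×10⁷ K⁴.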